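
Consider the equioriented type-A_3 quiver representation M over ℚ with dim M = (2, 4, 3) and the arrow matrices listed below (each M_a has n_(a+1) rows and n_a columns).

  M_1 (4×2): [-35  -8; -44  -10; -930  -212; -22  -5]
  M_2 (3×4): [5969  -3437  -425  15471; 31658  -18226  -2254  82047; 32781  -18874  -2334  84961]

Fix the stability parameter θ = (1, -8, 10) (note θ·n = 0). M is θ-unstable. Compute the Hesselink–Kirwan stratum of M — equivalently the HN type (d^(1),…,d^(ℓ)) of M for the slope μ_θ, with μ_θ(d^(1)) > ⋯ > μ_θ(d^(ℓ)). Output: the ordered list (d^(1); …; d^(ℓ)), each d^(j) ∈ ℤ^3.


Via rank(M_{q-1}∘⋯∘M_p): M ≅ I[1,3]^2, I[2,2], I[2,3].
μ_θ-semistable layers: μ^(1)=10; μ^(2)=-7/2; μ^(3)=-8

((0, 0, 3); (2, 2, 0); (0, 2, 0))


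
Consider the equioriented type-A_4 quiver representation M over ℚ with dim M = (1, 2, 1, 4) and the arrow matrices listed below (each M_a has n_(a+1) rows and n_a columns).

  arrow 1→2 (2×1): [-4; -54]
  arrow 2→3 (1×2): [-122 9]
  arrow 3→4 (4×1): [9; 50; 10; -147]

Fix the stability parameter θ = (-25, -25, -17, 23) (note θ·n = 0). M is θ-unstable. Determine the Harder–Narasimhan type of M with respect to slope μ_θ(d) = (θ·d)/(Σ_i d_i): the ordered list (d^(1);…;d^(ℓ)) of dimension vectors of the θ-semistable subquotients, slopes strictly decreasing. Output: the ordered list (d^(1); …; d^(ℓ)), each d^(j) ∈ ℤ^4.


Barcode: M ≅ I[1,4], I[2,2], I[4,4]^3. HN layers by μ_θ (3 steps, strictly decreasing):
  μ^(1)=23; μ^(2)=-17; μ^(3)=-25

((0, 0, 0, 4); (0, 0, 1, 0); (1, 2, 0, 0))


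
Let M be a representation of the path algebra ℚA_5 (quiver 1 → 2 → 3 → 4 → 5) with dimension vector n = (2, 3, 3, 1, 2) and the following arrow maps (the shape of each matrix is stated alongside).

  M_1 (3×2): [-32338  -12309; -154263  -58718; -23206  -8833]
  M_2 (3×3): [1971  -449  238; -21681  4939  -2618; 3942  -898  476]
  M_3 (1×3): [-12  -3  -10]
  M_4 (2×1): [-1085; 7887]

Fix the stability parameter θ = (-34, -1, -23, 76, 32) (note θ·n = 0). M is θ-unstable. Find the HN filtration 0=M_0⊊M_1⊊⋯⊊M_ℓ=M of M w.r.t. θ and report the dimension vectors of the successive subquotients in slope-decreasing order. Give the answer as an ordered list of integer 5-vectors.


Barcode: M ≅ I[1,2], I[1,5], I[2,2], I[3,3]^2, I[5,5]. HN layers by μ_θ (6 steps, strictly decreasing):
  μ^(1)=54; μ^(2)=32; μ^(3)=-1; μ^(4)=-12; μ^(5)=-23; μ^(6)=-34

((0, 0, 0, 1, 1); (0, 0, 0, 0, 1); (0, 2, 0, 0, 0); (0, 1, 1, 0, 0); (0, 0, 2, 0, 0); (2, 0, 0, 0, 0))


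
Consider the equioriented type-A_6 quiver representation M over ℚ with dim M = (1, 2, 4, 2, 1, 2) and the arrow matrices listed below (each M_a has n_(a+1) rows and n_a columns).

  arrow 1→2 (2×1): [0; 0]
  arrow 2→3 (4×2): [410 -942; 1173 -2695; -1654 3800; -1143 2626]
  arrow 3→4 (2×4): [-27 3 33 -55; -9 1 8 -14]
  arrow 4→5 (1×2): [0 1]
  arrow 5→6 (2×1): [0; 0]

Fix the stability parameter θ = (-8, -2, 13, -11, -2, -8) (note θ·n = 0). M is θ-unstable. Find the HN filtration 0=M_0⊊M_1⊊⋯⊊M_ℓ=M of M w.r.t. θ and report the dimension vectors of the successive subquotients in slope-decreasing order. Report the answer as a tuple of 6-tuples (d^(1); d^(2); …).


Barcode: M ≅ I[1,1], I[2,4], I[2,5], I[3,3]^2, I[6,6]^2. HN layers by μ_θ (5 steps, strictly decreasing):
  μ^(1)=13; μ^(2)=1; μ^(3)=0; μ^(4)=-2; μ^(5)=-8

((0, 0, 2, 0, 0, 0); (0, 0, 1, 1, 0, 0); (0, 0, 1, 1, 1, 0); (0, 2, 0, 0, 0, 0); (1, 0, 0, 0, 0, 2))


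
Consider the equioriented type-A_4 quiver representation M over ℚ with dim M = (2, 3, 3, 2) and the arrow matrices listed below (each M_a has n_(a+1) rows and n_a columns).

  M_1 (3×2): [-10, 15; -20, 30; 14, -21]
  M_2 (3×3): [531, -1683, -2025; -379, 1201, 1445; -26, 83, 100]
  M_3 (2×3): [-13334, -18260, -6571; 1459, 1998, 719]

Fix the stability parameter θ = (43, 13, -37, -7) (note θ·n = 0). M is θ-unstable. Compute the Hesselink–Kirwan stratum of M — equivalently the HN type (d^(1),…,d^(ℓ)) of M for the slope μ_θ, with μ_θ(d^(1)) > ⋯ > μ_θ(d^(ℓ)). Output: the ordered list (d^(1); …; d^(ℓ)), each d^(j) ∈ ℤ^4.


Interval decomposition of M: I[1,1], I[1,2], I[2,4]^2, I[3,3].
HN type (ℓ=5): μ^(1)=43; μ^(2)=28; μ^(3)=-7; μ^(4)=-12; μ^(5)=-37

((1, 0, 0, 0); (1, 1, 0, 0); (0, 0, 0, 2); (0, 2, 2, 0); (0, 0, 1, 0))


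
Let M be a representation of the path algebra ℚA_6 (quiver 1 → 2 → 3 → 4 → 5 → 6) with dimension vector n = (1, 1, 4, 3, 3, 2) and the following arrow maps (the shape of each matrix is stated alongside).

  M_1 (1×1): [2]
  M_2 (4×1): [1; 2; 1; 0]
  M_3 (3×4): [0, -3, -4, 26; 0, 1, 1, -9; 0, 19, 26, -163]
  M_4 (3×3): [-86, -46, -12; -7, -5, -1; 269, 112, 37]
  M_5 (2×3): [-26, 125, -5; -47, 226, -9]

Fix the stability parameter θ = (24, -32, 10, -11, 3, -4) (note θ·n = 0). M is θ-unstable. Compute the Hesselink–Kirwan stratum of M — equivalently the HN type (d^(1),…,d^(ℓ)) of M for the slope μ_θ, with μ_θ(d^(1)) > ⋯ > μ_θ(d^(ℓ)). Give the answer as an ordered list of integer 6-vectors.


Interval decomposition of M: I[1,6], I[3,3], I[3,5], I[3,6].
HN type (ℓ=4): μ^(1)=10; μ^(2)=3; μ^(3)=-1/2; μ^(4)=-4

((0, 0, 1, 0, 0, 0); (0, 0, 0, 0, 1, 0); (0, 0, 3, 3, 2, 2); (1, 1, 0, 0, 0, 0))


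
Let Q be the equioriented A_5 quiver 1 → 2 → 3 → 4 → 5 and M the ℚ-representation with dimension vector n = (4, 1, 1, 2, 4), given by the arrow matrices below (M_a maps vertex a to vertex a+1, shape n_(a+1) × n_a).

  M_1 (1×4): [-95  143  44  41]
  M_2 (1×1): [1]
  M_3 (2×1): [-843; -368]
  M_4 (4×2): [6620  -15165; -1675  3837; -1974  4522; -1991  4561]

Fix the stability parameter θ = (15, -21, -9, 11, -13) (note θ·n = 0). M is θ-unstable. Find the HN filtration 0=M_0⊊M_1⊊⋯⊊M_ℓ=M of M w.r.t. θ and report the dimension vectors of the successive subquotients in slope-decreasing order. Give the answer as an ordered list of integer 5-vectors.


Via rank(M_{q-1}∘⋯∘M_p): M ≅ I[1,1]^3, I[1,5], I[4,5], I[5,5]^2.
μ_θ-semistable layers: μ^(1)=15; μ^(2)=-1; μ^(3)=-5; μ^(4)=-13

((3, 0, 0, 0, 0); (0, 0, 0, 2, 2); (1, 1, 1, 0, 0); (0, 0, 0, 0, 2))


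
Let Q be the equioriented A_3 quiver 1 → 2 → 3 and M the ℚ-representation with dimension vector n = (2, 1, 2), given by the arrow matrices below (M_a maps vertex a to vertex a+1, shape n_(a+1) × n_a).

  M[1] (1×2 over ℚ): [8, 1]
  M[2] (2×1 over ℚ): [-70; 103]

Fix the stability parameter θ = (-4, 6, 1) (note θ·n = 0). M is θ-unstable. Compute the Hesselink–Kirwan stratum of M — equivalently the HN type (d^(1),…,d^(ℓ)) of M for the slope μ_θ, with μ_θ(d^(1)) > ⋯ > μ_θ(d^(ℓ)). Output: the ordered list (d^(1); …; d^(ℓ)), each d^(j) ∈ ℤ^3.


Interval decomposition of M: I[1,1], I[1,3], I[3,3].
HN type (ℓ=3): μ^(1)=7/2; μ^(2)=1; μ^(3)=-4

((0, 1, 1); (0, 0, 1); (2, 0, 0))


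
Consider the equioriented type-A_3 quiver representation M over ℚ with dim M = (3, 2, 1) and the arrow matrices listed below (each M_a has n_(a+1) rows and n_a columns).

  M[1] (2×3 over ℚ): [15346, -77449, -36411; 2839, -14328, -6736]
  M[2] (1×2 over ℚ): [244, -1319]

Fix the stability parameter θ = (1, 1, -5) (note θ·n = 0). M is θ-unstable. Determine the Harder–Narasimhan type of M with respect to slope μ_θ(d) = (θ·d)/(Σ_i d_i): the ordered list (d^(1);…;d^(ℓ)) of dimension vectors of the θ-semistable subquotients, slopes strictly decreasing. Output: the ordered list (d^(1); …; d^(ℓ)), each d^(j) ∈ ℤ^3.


Interval decomposition of M: I[1,1], I[1,2], I[1,3].
HN type (ℓ=2): μ^(1)=1; μ^(2)=-1

((2, 1, 0); (1, 1, 1))


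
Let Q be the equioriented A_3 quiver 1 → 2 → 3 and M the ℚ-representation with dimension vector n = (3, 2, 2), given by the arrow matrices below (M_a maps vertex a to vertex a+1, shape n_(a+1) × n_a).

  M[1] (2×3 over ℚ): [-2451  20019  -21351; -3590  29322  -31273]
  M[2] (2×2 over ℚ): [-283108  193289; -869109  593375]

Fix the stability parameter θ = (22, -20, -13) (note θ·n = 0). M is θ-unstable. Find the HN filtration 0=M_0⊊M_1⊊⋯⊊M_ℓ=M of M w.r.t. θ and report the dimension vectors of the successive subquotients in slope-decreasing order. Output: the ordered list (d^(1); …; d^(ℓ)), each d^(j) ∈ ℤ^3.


Barcode: M ≅ I[1,1], I[1,3]^2. HN layers by μ_θ (2 steps, strictly decreasing):
  μ^(1)=22; μ^(2)=-11/3

((1, 0, 0); (2, 2, 2))


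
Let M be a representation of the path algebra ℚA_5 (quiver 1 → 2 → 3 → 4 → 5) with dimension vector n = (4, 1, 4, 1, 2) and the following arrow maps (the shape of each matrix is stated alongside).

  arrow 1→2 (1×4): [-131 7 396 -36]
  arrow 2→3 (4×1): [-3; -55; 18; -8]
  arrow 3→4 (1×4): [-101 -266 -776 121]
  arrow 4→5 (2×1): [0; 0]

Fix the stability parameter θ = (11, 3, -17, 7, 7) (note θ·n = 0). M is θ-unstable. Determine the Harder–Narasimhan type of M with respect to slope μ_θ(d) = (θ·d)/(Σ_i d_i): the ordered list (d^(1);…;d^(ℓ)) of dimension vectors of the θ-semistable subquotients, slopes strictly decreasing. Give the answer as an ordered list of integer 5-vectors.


Interval decomposition of M: I[1,1]^3, I[1,4], I[3,3]^3, I[5,5]^2.
HN type (ℓ=4): μ^(1)=11; μ^(2)=7; μ^(3)=-1; μ^(4)=-17

((3, 0, 0, 0, 0); (0, 0, 0, 1, 2); (1, 1, 1, 0, 0); (0, 0, 3, 0, 0))


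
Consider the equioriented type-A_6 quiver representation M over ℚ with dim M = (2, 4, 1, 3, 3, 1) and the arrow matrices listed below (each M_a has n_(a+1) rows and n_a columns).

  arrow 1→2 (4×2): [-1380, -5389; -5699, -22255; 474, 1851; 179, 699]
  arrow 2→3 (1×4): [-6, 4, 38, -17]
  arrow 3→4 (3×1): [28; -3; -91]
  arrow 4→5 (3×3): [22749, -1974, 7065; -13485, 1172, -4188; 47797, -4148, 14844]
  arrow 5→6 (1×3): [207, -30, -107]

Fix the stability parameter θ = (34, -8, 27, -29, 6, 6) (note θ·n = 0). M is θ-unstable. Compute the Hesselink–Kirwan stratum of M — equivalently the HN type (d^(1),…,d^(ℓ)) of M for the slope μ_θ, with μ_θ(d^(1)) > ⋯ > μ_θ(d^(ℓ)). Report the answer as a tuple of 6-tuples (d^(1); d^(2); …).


Barcode: M ≅ I[1,2], I[1,6], I[2,2]^2, I[4,4], I[4,5], I[5,5]. HN layers by μ_θ (4 steps, strictly decreasing):
  μ^(1)=13; μ^(2)=6; μ^(3)=-8; μ^(4)=-29

((1, 1, 0, 0, 0, 0); (1, 1, 1, 1, 3, 1); (0, 2, 0, 0, 0, 0); (0, 0, 0, 2, 0, 0))


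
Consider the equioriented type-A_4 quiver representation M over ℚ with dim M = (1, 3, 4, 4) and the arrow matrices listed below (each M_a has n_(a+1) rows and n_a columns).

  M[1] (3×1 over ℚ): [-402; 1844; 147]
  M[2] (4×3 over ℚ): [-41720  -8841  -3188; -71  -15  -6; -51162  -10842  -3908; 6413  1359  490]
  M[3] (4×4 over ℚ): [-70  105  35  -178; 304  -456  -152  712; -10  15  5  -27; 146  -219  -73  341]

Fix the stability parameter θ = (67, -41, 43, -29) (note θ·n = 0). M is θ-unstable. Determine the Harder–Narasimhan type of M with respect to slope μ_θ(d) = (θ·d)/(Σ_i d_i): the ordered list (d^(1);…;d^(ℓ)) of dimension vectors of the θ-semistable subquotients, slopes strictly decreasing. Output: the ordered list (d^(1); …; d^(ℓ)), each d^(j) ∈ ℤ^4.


Via rank(M_{q-1}∘⋯∘M_p): M ≅ I[1,2], I[2,3], I[2,4], I[3,3], I[3,4], I[4,4]^2.
μ_θ-semistable layers: μ^(1)=43; μ^(2)=13; μ^(3)=7; μ^(4)=-29; μ^(5)=-41

((0, 0, 2, 0); (1, 1, 0, 0); (0, 0, 2, 2); (0, 0, 0, 2); (0, 2, 0, 0))


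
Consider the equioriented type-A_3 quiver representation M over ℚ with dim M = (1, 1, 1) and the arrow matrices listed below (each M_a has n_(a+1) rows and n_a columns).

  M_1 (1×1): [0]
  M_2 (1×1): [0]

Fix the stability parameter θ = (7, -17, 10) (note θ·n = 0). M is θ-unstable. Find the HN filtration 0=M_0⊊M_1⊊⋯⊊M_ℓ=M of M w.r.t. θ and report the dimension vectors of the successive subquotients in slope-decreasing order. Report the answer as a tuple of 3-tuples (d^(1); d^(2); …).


Interval decomposition of M: I[1,1], I[2,2], I[3,3].
HN type (ℓ=3): μ^(1)=10; μ^(2)=7; μ^(3)=-17

((0, 0, 1); (1, 0, 0); (0, 1, 0))


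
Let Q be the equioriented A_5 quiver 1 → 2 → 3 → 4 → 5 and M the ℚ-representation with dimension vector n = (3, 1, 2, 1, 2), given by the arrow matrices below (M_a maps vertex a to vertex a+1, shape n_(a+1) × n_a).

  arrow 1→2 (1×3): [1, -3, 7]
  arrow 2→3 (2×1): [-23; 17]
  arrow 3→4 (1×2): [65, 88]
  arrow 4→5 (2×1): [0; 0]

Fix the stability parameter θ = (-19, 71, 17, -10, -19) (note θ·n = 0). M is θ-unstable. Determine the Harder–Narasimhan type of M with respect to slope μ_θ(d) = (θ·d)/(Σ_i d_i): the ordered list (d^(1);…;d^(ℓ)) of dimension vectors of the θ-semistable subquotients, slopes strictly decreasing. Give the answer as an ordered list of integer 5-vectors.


Barcode: M ≅ I[1,1]^2, I[1,4], I[3,3], I[5,5]^2. HN layers by μ_θ (3 steps, strictly decreasing):
  μ^(1)=26; μ^(2)=17; μ^(3)=-19

((0, 1, 1, 1, 0); (0, 0, 1, 0, 0); (3, 0, 0, 0, 2))


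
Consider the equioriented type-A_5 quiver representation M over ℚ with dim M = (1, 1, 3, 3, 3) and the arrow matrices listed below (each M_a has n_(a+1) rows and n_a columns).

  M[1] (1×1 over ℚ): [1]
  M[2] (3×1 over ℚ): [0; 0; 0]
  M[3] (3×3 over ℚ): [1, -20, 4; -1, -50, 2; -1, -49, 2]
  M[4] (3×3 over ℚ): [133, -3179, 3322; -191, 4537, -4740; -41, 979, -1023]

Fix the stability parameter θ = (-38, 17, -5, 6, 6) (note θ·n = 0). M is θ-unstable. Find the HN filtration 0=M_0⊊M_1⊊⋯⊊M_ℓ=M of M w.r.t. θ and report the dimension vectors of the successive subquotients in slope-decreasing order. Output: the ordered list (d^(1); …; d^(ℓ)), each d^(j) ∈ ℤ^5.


Via rank(M_{q-1}∘⋯∘M_p): M ≅ I[1,2], I[3,4], I[3,5]^2, I[5,5].
μ_θ-semistable layers: μ^(1)=17; μ^(2)=6; μ^(3)=-5; μ^(4)=-38

((0, 1, 0, 0, 0); (0, 0, 0, 3, 3); (0, 0, 3, 0, 0); (1, 0, 0, 0, 0))


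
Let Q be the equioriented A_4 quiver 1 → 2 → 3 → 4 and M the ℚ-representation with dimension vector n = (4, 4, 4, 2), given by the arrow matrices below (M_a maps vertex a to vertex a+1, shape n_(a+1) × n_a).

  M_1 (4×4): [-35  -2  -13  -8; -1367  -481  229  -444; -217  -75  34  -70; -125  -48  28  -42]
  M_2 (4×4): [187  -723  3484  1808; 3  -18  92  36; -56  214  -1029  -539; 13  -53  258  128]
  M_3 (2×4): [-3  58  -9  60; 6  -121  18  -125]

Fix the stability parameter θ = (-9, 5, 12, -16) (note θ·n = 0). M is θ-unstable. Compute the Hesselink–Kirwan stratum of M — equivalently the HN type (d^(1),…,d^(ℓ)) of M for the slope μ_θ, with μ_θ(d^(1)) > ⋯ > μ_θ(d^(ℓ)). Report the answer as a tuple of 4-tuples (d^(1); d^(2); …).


Interval decomposition of M: I[1,1], I[1,3]^2, I[1,4], I[2,4].
HN type (ℓ=4): μ^(1)=12; μ^(2)=5; μ^(3)=1/3; μ^(4)=-9

((0, 0, 2, 0); (0, 2, 0, 0); (0, 2, 2, 2); (4, 0, 0, 0))


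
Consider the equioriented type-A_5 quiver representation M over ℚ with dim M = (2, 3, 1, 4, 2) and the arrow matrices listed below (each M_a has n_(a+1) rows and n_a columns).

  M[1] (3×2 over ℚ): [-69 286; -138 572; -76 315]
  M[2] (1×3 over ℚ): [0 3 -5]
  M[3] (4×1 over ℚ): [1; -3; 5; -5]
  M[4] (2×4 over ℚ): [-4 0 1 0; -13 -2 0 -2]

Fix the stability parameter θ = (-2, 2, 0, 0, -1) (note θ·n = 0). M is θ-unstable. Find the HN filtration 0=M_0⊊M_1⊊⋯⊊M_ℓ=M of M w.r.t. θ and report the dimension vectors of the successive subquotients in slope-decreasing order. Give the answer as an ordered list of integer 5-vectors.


Via rank(M_{q-1}∘⋯∘M_p): M ≅ I[1,2], I[1,5], I[2,2], I[4,4]^2, I[4,5].
μ_θ-semistable layers: μ^(1)=2; μ^(2)=1/4; μ^(3)=0; μ^(4)=-1/2; μ^(5)=-2

((0, 2, 0, 0, 0); (0, 1, 1, 1, 1); (0, 0, 0, 2, 0); (0, 0, 0, 1, 1); (2, 0, 0, 0, 0))


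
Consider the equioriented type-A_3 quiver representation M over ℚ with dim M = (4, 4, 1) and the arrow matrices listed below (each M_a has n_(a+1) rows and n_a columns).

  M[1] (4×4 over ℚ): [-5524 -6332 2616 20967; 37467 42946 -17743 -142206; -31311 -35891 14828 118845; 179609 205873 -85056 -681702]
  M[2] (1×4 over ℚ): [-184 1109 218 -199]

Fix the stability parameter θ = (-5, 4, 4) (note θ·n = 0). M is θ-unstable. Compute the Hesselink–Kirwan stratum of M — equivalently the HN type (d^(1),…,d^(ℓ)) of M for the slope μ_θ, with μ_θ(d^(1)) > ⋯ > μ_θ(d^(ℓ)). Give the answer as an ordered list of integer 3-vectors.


Via rank(M_{q-1}∘⋯∘M_p): M ≅ I[1,1], I[1,2]^2, I[1,3], I[2,2].
μ_θ-semistable layers: μ^(1)=4; μ^(2)=-5

((0, 4, 1); (4, 0, 0))


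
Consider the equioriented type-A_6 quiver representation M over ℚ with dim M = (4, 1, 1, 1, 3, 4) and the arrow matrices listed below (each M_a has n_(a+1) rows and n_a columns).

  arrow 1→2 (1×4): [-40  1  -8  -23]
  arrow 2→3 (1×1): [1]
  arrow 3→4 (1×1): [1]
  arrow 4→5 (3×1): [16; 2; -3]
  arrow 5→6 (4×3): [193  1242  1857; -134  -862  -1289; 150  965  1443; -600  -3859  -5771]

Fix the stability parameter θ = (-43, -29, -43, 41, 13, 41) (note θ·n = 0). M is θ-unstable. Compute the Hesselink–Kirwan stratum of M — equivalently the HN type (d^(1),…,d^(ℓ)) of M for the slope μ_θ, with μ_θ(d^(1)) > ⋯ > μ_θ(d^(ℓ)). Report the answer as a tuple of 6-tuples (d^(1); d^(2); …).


Barcode: M ≅ I[1,1]^3, I[1,6], I[5,6]^2, I[6,6]. HN layers by μ_θ (5 steps, strictly decreasing):
  μ^(1)=41; μ^(2)=27; μ^(3)=13; μ^(4)=-36; μ^(5)=-43

((0, 0, 0, 0, 0, 4); (0, 0, 0, 1, 1, 0); (0, 0, 0, 0, 2, 0); (0, 1, 1, 0, 0, 0); (4, 0, 0, 0, 0, 0))


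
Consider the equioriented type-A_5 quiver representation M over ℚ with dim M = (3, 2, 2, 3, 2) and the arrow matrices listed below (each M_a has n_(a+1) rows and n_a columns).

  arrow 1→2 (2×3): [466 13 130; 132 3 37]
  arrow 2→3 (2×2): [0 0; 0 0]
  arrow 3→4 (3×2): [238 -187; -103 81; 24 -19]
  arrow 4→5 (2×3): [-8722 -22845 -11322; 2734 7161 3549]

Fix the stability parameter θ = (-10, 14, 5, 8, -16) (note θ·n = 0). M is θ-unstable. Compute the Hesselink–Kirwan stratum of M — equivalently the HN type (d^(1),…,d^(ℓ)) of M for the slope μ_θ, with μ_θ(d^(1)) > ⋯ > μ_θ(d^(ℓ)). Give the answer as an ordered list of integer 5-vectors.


Via rank(M_{q-1}∘⋯∘M_p): M ≅ I[1,1], I[1,2]^2, I[3,5]^2, I[4,4].
μ_θ-semistable layers: μ^(1)=14; μ^(2)=8; μ^(3)=-1; μ^(4)=-10

((0, 2, 0, 0, 0); (0, 0, 0, 1, 0); (0, 0, 2, 2, 2); (3, 0, 0, 0, 0))


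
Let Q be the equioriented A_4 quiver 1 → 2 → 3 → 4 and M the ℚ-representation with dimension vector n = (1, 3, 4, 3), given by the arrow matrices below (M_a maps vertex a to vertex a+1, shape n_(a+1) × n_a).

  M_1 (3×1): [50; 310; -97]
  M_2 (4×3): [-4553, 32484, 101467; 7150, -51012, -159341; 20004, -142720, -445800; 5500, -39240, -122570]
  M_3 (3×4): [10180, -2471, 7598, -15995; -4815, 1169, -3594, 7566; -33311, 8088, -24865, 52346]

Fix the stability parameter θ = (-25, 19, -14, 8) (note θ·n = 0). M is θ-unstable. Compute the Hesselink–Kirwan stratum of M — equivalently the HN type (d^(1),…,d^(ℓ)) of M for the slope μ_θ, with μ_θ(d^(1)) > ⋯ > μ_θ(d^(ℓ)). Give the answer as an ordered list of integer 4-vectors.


Interval decomposition of M: I[1,4], I[2,2], I[2,4], I[3,3], I[3,4].
HN type (ℓ=5): μ^(1)=19; μ^(2)=8; μ^(3)=5/2; μ^(4)=-14; μ^(5)=-25

((0, 1, 0, 0); (0, 0, 0, 3); (0, 2, 2, 0); (0, 0, 2, 0); (1, 0, 0, 0))


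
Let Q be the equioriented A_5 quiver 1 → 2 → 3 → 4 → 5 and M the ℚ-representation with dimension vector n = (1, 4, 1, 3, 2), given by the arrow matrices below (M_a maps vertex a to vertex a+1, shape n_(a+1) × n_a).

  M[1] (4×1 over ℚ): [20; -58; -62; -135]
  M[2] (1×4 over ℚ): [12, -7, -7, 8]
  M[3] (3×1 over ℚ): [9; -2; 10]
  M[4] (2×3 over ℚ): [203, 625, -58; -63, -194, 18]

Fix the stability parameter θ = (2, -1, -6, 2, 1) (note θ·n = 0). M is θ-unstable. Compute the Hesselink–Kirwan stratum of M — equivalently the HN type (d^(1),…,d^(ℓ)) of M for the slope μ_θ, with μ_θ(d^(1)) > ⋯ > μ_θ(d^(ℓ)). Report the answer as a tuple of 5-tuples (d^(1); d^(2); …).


Barcode: M ≅ I[1,2], I[2,2]^2, I[2,5], I[4,4], I[4,5]. HN layers by μ_θ (5 steps, strictly decreasing):
  μ^(1)=2; μ^(2)=3/2; μ^(3)=1/2; μ^(4)=-1; μ^(5)=-7/2

((0, 0, 0, 1, 0); (0, 0, 0, 2, 2); (1, 1, 0, 0, 0); (0, 2, 0, 0, 0); (0, 1, 1, 0, 0))


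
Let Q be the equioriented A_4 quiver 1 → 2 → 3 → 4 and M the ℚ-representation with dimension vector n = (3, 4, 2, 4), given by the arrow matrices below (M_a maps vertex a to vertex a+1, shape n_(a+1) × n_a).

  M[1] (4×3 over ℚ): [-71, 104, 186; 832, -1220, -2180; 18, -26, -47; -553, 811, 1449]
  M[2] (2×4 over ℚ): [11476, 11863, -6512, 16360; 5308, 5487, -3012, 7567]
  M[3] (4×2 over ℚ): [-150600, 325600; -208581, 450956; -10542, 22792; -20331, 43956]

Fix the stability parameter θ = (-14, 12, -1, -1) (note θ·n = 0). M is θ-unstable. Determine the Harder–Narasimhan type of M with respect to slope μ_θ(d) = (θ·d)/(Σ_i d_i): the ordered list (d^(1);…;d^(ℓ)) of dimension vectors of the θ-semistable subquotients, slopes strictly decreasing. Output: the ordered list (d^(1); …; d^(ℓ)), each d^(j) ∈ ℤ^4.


Via rank(M_{q-1}∘⋯∘M_p): M ≅ I[1,2]^2, I[1,3], I[2,4], I[4,4]^3.
μ_θ-semistable layers: μ^(1)=12; μ^(2)=11/2; μ^(3)=10/3; μ^(4)=-1; μ^(5)=-14

((0, 2, 0, 0); (0, 1, 1, 0); (0, 1, 1, 1); (0, 0, 0, 3); (3, 0, 0, 0))


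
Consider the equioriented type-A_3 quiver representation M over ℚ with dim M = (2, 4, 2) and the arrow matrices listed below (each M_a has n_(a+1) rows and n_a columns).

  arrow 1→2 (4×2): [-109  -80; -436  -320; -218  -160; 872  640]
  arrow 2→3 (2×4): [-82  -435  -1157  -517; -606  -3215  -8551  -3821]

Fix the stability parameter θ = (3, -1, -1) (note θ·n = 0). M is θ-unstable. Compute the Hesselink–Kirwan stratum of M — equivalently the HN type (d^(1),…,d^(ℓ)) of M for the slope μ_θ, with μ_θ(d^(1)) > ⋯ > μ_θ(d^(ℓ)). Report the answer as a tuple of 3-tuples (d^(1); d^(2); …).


Interval decomposition of M: I[1,1], I[1,2], I[2,2], I[2,3]^2.
HN type (ℓ=3): μ^(1)=3; μ^(2)=1; μ^(3)=-1

((1, 0, 0); (1, 1, 0); (0, 3, 2))


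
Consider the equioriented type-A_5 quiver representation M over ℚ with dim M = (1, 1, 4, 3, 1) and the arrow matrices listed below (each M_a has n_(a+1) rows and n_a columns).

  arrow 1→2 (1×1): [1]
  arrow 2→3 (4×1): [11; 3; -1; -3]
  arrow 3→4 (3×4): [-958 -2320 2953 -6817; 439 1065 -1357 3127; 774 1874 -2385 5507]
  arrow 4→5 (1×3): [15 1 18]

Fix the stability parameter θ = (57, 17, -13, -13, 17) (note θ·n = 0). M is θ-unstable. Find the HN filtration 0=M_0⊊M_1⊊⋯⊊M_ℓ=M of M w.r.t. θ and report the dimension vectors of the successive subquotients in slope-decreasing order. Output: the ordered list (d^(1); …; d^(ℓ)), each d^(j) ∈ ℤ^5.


Barcode: M ≅ I[1,3], I[3,4]^2, I[3,5]. HN layers by μ_θ (3 steps, strictly decreasing):
  μ^(1)=61/3; μ^(2)=17; μ^(3)=-13

((1, 1, 1, 0, 0); (0, 0, 0, 0, 1); (0, 0, 3, 3, 0))


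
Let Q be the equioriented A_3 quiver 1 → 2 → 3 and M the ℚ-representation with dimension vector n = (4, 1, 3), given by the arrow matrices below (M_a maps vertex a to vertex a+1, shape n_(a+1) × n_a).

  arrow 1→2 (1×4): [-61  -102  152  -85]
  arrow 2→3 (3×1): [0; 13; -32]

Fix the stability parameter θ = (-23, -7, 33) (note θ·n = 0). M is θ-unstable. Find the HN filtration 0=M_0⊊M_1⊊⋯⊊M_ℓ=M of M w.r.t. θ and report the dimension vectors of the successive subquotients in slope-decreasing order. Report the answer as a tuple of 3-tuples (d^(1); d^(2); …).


Interval decomposition of M: I[1,1]^3, I[1,3], I[3,3]^2.
HN type (ℓ=3): μ^(1)=33; μ^(2)=-7; μ^(3)=-23

((0, 0, 3); (0, 1, 0); (4, 0, 0))


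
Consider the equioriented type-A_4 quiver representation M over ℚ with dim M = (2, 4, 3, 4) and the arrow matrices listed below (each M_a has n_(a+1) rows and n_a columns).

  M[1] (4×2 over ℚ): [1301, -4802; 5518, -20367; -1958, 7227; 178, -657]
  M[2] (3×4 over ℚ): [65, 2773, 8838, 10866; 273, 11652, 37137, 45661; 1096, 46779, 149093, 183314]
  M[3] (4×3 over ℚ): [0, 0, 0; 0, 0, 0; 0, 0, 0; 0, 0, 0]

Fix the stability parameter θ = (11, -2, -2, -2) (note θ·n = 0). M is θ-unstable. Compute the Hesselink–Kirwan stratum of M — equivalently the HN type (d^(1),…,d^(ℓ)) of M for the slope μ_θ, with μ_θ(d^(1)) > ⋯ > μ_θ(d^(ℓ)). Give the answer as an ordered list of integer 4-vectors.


Interval decomposition of M: I[1,3]^2, I[2,2], I[2,3], I[4,4]^4.
HN type (ℓ=2): μ^(1)=7/3; μ^(2)=-2

((2, 2, 2, 0); (0, 2, 1, 4))


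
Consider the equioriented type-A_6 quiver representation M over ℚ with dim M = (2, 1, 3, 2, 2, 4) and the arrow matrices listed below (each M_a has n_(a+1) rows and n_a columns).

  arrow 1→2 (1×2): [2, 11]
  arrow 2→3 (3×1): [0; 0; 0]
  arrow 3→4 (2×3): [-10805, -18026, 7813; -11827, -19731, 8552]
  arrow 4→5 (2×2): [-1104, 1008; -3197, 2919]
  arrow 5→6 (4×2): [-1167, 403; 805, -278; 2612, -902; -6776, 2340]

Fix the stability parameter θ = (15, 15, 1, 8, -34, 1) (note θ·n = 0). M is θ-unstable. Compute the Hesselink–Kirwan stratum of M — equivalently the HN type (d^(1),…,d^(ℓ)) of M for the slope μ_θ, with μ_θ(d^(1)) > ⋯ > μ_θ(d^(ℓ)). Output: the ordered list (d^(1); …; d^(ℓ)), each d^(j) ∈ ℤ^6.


Via rank(M_{q-1}∘⋯∘M_p): M ≅ I[1,1], I[1,2], I[3,3], I[3,4], I[3,6], I[5,6], I[6,6]^2.
μ_θ-semistable layers: μ^(1)=15; μ^(2)=8; μ^(3)=1; μ^(4)=-25/3; μ^(5)=-34

((2, 1, 0, 0, 0, 0); (0, 0, 0, 1, 0, 0); (0, 0, 2, 0, 0, 4); (0, 0, 1, 1, 1, 0); (0, 0, 0, 0, 1, 0))


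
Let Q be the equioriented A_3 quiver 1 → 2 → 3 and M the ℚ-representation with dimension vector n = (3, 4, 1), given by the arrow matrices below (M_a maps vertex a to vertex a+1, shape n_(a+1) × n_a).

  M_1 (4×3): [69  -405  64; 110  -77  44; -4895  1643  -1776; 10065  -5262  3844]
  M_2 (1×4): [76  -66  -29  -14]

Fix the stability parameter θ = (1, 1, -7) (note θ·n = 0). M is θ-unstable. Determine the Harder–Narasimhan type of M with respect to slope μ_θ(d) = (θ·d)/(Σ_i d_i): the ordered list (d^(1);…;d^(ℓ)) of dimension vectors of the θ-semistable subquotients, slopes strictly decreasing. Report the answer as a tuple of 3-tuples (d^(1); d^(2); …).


Interval decomposition of M: I[1,1], I[1,2], I[1,3], I[2,2]^2.
HN type (ℓ=2): μ^(1)=1; μ^(2)=-5/3

((2, 3, 0); (1, 1, 1))


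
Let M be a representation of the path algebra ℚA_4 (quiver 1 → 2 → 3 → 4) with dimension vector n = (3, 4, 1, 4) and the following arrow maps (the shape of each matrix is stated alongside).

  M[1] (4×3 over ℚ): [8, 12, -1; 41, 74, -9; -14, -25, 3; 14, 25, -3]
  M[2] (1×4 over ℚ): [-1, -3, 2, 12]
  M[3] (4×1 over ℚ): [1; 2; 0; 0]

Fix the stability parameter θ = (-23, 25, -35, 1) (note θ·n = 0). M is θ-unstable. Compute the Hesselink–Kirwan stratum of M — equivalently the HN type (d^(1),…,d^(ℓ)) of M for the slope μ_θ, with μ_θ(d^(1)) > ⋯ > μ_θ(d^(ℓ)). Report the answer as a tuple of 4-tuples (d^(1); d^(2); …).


Barcode: M ≅ I[1,2]^2, I[1,4], I[2,2], I[4,4]^3. HN layers by μ_θ (4 steps, strictly decreasing):
  μ^(1)=25; μ^(2)=1; μ^(3)=-5; μ^(4)=-23

((0, 3, 0, 0); (0, 0, 0, 4); (0, 1, 1, 0); (3, 0, 0, 0))


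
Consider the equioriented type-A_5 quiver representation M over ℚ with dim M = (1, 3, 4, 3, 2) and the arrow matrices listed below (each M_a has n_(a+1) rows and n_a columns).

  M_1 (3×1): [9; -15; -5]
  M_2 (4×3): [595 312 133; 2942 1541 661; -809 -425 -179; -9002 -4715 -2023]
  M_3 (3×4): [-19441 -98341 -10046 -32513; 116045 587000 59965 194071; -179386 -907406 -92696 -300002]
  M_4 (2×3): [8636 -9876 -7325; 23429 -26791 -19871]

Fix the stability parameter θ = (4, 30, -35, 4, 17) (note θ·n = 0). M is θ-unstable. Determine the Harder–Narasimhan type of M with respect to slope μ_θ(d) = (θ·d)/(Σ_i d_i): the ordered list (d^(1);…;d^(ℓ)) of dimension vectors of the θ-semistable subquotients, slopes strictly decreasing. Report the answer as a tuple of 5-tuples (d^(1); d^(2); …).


Interval decomposition of M: I[1,5], I[2,3], I[2,5], I[3,3], I[4,4].
HN type (ℓ=5): μ^(1)=17; μ^(2)=4; μ^(3)=-1/3; μ^(4)=-5/2; μ^(5)=-35

((0, 0, 0, 0, 2); (0, 0, 0, 3, 0); (1, 1, 1, 0, 0); (0, 2, 2, 0, 0); (0, 0, 1, 0, 0))


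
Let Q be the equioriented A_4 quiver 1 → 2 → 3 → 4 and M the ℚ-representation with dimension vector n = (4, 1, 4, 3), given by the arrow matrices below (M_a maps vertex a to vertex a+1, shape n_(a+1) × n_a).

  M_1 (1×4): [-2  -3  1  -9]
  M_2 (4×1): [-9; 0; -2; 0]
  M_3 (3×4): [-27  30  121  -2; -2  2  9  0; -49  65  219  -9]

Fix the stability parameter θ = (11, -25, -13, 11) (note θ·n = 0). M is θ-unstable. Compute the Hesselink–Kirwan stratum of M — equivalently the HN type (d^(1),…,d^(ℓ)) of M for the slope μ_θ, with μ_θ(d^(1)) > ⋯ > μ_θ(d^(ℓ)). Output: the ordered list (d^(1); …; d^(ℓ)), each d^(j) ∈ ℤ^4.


Barcode: M ≅ I[1,1]^3, I[1,4], I[3,3], I[3,4]^2. HN layers by μ_θ (3 steps, strictly decreasing):
  μ^(1)=11; μ^(2)=-9; μ^(3)=-13

((3, 0, 0, 3); (1, 1, 1, 0); (0, 0, 3, 0))


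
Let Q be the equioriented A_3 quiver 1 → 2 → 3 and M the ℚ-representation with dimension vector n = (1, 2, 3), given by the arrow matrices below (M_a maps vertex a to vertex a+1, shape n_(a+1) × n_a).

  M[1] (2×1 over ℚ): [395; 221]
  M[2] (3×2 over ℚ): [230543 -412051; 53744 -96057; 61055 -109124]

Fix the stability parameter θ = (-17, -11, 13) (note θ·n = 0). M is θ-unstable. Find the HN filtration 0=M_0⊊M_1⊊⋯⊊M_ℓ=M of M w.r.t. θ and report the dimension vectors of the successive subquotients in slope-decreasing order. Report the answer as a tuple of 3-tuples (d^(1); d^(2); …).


Via rank(M_{q-1}∘⋯∘M_p): M ≅ I[1,3], I[2,3], I[3,3].
μ_θ-semistable layers: μ^(1)=13; μ^(2)=-11; μ^(3)=-17

((0, 0, 3); (0, 2, 0); (1, 0, 0))


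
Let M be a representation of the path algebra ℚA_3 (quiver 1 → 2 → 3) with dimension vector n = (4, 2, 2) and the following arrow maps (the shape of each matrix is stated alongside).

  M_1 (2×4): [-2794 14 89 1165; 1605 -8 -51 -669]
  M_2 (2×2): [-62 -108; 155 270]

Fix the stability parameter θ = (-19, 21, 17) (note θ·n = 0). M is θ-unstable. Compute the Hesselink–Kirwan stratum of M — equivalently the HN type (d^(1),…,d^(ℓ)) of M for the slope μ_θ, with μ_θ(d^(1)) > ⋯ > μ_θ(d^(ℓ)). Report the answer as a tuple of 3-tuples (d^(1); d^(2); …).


Interval decomposition of M: I[1,1]^2, I[1,2], I[1,3], I[3,3].
HN type (ℓ=4): μ^(1)=21; μ^(2)=19; μ^(3)=17; μ^(4)=-19

((0, 1, 0); (0, 1, 1); (0, 0, 1); (4, 0, 0))


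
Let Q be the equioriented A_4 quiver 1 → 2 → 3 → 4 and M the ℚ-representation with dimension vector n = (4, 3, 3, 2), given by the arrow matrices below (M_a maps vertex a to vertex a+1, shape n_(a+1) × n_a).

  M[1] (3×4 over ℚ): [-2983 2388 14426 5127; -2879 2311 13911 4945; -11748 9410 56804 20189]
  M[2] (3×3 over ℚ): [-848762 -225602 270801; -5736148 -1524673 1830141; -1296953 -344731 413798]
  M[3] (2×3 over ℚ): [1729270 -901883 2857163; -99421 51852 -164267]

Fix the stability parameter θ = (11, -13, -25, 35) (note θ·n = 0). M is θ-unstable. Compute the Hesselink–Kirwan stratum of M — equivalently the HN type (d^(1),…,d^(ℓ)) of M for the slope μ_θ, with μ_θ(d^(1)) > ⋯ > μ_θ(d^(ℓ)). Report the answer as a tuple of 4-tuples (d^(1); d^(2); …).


Interval decomposition of M: I[1,1], I[1,3], I[1,4]^2.
HN type (ℓ=3): μ^(1)=35; μ^(2)=11; μ^(3)=-9

((0, 0, 0, 2); (1, 0, 0, 0); (3, 3, 3, 0))


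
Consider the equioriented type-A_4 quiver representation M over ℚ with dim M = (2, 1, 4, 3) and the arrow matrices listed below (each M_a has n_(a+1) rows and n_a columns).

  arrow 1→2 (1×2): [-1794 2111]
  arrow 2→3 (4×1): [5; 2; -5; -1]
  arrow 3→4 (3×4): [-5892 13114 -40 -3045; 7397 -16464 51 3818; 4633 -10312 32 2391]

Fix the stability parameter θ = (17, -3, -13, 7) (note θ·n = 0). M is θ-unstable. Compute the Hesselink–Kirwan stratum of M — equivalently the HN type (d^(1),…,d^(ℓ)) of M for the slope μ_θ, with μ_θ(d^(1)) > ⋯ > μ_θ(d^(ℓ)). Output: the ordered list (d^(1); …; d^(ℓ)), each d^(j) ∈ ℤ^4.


Barcode: M ≅ I[1,1], I[1,4], I[3,3], I[3,4]^2. HN layers by μ_θ (4 steps, strictly decreasing):
  μ^(1)=17; μ^(2)=7; μ^(3)=1/3; μ^(4)=-13

((1, 0, 0, 0); (0, 0, 0, 3); (1, 1, 1, 0); (0, 0, 3, 0))


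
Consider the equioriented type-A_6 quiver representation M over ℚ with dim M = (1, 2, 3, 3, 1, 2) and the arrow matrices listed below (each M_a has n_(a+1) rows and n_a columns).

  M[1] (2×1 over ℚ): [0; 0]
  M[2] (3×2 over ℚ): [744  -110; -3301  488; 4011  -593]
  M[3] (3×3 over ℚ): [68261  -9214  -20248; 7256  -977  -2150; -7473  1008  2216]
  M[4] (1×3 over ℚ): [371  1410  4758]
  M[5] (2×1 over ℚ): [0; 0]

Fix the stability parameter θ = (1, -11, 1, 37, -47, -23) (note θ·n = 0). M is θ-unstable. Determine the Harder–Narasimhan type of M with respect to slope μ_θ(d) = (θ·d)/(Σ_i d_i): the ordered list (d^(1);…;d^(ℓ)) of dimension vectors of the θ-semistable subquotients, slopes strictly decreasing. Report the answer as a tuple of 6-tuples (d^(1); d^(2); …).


Barcode: M ≅ I[1,1], I[2,4], I[2,5], I[3,4], I[6,6]^2. HN layers by μ_θ (5 steps, strictly decreasing):
  μ^(1)=37; μ^(2)=1; μ^(3)=-3; μ^(4)=-11; μ^(5)=-23

((0, 0, 0, 2, 0, 0); (1, 0, 2, 0, 0, 0); (0, 0, 1, 1, 1, 0); (0, 2, 0, 0, 0, 0); (0, 0, 0, 0, 0, 2))


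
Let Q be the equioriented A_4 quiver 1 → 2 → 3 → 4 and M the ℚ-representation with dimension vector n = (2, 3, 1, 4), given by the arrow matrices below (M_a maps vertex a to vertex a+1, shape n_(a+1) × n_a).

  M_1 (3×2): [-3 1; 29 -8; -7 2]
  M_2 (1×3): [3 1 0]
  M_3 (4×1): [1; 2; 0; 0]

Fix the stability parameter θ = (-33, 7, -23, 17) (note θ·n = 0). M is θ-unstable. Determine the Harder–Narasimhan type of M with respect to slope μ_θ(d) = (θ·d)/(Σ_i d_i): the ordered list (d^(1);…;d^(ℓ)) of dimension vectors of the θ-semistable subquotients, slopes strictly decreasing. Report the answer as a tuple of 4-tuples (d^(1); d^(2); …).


Barcode: M ≅ I[1,2], I[1,4], I[2,2], I[4,4]^3. HN layers by μ_θ (4 steps, strictly decreasing):
  μ^(1)=17; μ^(2)=7; μ^(3)=-8; μ^(4)=-33

((0, 0, 0, 4); (0, 2, 0, 0); (0, 1, 1, 0); (2, 0, 0, 0))


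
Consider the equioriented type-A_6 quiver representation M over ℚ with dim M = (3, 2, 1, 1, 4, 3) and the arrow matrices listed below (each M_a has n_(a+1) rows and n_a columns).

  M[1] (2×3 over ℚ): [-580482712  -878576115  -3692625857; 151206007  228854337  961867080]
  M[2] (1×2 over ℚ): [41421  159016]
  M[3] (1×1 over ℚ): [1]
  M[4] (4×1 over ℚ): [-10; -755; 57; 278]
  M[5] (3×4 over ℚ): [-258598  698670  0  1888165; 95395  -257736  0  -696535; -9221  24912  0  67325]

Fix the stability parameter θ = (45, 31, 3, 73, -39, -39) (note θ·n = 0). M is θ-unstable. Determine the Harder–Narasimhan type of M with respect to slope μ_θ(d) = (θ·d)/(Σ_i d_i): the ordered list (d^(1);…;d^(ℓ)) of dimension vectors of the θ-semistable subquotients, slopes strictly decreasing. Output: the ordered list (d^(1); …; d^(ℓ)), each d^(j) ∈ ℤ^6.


Barcode: M ≅ I[1,1], I[1,2], I[1,5], I[5,5], I[5,6]^2, I[6,6]. HN layers by μ_θ (4 steps, strictly decreasing):
  μ^(1)=45; μ^(2)=38; μ^(3)=113/5; μ^(4)=-39

((1, 0, 0, 0, 0, 0); (1, 1, 0, 0, 0, 0); (1, 1, 1, 1, 1, 0); (0, 0, 0, 0, 3, 3))


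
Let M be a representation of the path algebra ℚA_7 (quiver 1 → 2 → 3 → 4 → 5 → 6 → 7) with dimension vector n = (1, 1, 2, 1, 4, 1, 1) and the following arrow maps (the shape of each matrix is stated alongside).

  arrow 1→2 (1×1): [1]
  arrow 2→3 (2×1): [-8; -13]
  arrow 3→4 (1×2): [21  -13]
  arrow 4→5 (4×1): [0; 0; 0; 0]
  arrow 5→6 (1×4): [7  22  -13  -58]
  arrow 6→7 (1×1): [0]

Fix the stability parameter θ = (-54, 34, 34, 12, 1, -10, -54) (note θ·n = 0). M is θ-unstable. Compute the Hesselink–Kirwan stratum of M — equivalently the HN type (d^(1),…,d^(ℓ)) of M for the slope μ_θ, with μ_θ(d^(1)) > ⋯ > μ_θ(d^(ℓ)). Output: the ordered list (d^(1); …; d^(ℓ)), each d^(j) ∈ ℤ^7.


Via rank(M_{q-1}∘⋯∘M_p): M ≅ I[1,4], I[3,3], I[5,5]^3, I[5,6], I[7,7].
μ_θ-semistable layers: μ^(1)=34; μ^(2)=80/3; μ^(3)=1; μ^(4)=-9/2; μ^(5)=-54

((0, 0, 1, 0, 0, 0, 0); (0, 1, 1, 1, 0, 0, 0); (0, 0, 0, 0, 3, 0, 0); (0, 0, 0, 0, 1, 1, 0); (1, 0, 0, 0, 0, 0, 1))


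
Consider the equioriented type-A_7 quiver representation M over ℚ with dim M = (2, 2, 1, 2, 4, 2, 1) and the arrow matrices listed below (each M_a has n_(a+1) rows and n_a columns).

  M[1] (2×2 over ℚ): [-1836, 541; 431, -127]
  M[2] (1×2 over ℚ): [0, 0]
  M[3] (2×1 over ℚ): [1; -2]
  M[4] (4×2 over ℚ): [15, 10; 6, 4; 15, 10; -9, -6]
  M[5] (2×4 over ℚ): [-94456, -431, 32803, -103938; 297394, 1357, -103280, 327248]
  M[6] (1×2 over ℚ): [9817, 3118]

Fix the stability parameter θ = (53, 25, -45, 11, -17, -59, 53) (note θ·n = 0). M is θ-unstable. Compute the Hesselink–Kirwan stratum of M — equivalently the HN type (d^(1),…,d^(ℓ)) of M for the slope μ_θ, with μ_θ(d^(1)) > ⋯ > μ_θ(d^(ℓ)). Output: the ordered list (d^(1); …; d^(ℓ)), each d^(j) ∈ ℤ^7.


Via rank(M_{q-1}∘⋯∘M_p): M ≅ I[1,2]^2, I[3,7], I[4,4], I[5,5]^2, I[5,6].
μ_θ-semistable layers: μ^(1)=53; μ^(2)=39; μ^(3)=11; μ^(4)=-17; μ^(5)=-65/3; μ^(6)=-38; μ^(7)=-45

((0, 0, 0, 0, 0, 0, 1); (2, 2, 0, 0, 0, 0, 0); (0, 0, 0, 1, 0, 0, 0); (0, 0, 0, 0, 2, 0, 0); (0, 0, 0, 1, 1, 1, 0); (0, 0, 0, 0, 1, 1, 0); (0, 0, 1, 0, 0, 0, 0))


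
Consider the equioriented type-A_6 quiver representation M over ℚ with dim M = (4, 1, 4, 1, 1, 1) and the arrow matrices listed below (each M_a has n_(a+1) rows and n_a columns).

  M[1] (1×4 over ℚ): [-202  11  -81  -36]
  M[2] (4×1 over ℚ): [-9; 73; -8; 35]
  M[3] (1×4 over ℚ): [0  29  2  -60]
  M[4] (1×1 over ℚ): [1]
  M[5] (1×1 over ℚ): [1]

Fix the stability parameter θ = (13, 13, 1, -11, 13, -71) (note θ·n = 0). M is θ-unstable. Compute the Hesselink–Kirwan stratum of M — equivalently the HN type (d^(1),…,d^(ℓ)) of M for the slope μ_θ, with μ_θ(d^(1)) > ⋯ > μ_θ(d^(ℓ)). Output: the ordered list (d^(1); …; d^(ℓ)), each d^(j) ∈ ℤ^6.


Via rank(M_{q-1}∘⋯∘M_p): M ≅ I[1,1]^3, I[1,6], I[3,3]^3.
μ_θ-semistable layers: μ^(1)=13; μ^(2)=1; μ^(3)=-7

((3, 0, 0, 0, 0, 0); (0, 0, 3, 0, 0, 0); (1, 1, 1, 1, 1, 1))


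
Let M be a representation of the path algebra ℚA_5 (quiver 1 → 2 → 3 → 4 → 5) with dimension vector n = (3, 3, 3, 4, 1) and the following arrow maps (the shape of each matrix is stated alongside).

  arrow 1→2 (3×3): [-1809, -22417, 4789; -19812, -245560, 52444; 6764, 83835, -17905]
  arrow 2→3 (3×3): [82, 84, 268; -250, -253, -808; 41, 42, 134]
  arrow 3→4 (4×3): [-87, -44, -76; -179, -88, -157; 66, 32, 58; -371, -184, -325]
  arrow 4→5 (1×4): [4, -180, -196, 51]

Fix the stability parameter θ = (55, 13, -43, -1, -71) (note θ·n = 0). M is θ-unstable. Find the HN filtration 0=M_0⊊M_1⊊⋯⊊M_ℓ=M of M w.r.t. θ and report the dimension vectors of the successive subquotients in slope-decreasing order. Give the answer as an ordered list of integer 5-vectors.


Interval decomposition of M: I[1,2], I[1,4], I[1,5], I[3,3], I[4,4]^2.
HN type (ℓ=5): μ^(1)=34; μ^(2)=6; μ^(3)=-1; μ^(4)=-47/5; μ^(5)=-43

((1, 1, 0, 0, 0); (1, 1, 1, 1, 0); (0, 0, 0, 2, 0); (1, 1, 1, 1, 1); (0, 0, 1, 0, 0))


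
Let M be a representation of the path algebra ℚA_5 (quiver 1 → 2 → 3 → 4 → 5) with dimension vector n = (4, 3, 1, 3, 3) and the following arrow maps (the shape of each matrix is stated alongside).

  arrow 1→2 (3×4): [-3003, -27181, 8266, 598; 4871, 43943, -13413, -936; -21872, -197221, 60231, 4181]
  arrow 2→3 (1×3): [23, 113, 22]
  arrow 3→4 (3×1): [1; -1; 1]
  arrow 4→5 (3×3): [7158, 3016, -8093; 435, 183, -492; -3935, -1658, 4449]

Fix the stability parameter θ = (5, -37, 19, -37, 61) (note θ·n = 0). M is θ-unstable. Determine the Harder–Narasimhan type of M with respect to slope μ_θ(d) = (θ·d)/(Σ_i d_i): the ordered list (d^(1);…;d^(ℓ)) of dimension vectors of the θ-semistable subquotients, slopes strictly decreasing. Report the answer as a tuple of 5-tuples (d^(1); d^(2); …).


Barcode: M ≅ I[1,1], I[1,2]^2, I[1,5], I[4,5]^2. HN layers by μ_θ (5 steps, strictly decreasing):
  μ^(1)=61; μ^(2)=5; μ^(3)=-9; μ^(4)=-16; μ^(5)=-37

((0, 0, 0, 0, 3); (1, 0, 0, 0, 0); (0, 0, 1, 1, 0); (3, 3, 0, 0, 0); (0, 0, 0, 2, 0))
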